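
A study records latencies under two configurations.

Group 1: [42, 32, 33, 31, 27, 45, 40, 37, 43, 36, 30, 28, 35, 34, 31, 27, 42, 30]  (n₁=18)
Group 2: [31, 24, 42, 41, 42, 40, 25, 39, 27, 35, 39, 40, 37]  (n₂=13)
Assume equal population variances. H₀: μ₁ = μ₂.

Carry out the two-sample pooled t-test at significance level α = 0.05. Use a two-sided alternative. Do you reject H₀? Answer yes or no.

reject H₀: no

x̄₁=34.611, s₁=5.751, n₁=18
x̄₂=35.538, s₂=6.565, n₂=13
s_p² = [17·5.751² + 12·6.565²]/29 = 37.2244
SE = √(s_p²·(1/18+1/13)) = 2.2207
t = (34.611−35.538)/2.2207 = -0.4176
df = 29
p-value (two-sided) = 0.67932
At α=0.05: p ≥ α → fail to reject H₀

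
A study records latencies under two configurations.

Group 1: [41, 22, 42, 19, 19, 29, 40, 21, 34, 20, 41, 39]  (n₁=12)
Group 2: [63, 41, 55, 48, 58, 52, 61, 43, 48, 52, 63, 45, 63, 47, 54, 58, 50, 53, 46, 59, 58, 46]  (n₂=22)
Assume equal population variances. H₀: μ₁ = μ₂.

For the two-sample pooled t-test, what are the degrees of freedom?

degrees of freedom = 32

df = n₁ + n₂ − 2 = 12 + 22 − 2 = 32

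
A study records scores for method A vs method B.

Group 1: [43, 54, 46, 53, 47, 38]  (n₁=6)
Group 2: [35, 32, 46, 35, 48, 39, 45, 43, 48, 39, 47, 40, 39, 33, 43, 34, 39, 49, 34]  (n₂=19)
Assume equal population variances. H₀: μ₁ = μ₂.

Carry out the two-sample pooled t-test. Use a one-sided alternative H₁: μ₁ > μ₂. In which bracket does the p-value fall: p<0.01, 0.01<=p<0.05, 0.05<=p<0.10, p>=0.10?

p-value bracket: 0.01<=p<0.05

x̄₁=46.833, s₁=6.047, n₁=6
x̄₂=40.421, s₂=5.640, n₂=19
s_p² = [5·6.047² + 18·5.640²]/23 = 32.8463
SE = √(s_p²·(1/6+1/19)) = 2.6839
t = (46.833−40.421)/2.6839 = 2.3892
df = 23
p-value (one-sided, H₁ greater) = 0.01274
→ bracket: 0.01<=p<0.05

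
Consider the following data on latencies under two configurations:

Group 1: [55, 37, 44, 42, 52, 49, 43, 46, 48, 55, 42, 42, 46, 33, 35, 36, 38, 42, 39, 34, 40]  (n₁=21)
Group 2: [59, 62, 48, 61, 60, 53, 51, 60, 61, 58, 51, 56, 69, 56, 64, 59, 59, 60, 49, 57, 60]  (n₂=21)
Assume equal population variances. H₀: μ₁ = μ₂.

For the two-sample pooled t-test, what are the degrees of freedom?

degrees of freedom = 40

df = n₁ + n₂ − 2 = 21 + 21 − 2 = 40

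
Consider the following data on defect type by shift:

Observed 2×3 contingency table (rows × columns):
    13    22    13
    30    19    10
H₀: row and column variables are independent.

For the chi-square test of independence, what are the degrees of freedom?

df = (r−1)(c−1) = (2−1)·(3−1) = 2

degrees of freedom = 2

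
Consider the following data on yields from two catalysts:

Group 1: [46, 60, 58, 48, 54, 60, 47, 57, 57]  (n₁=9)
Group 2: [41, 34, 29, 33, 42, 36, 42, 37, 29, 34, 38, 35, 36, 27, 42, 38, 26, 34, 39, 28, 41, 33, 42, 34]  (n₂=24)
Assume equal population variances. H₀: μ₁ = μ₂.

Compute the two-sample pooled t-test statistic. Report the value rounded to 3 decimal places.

x̄₁=54.111, s₁=5.645, n₁=9
x̄₂=35.417, s₂=5.030, n₂=24
s_p² = [8·5.645² + 23·5.030²]/31 = 26.9910
SE = √(s_p²·(1/9+1/24)) = 2.0307
t = (54.111−35.417)/2.0307 = 9.2060
df = 31

test statistic = 9.206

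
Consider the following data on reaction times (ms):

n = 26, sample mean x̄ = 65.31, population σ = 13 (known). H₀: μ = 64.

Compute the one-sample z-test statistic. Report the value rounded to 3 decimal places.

test statistic = 0.514

SE = σ/√n = 13/√26 = 2.5495
z = (x̄−μ₀)/SE = (65.31−64)/2.5495 = 0.5138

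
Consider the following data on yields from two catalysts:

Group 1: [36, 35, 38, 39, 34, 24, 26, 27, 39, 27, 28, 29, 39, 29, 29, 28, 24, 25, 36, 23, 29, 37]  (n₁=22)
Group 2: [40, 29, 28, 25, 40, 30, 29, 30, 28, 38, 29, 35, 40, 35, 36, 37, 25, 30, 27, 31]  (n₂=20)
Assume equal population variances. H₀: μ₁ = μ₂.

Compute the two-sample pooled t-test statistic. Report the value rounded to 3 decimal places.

test statistic = -0.700

x̄₁=30.955, s₁=5.525, n₁=22
x̄₂=32.100, s₂=5.036, n₂=20
s_p² = [21·5.525² + 19·5.036²]/40 = 28.0689
SE = √(s_p²·(1/22+1/20)) = 1.6369
t = (30.955−32.100)/1.6369 = -0.6998
df = 40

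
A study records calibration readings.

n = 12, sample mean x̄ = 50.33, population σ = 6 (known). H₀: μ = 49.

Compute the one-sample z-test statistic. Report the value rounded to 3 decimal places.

SE = σ/√n = 6/√12 = 1.7321
z = (x̄−μ₀)/SE = (50.33−49)/1.7321 = 0.7679

test statistic = 0.768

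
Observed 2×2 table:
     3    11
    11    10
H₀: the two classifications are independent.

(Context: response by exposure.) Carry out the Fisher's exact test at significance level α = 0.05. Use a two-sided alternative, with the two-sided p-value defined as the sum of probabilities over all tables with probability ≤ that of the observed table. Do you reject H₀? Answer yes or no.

Margins: r₁=14, r₂=21, c₁=14, c₂=21, n=35
p_obs = C(14,3)·C(21,11)/C(35,14); sum pmf over tables with pmf ≤ p_obs
p-value (two-sided) = 0.08851
At α=0.05: p ≥ α → fail to reject H₀

reject H₀: no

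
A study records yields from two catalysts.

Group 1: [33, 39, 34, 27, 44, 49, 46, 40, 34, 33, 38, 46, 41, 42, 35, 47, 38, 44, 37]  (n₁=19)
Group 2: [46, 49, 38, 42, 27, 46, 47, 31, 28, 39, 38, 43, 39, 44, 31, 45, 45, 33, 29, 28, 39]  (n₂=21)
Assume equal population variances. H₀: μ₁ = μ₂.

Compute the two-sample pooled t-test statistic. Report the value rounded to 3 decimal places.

test statistic = 0.426

x̄₁=39.316, s₁=5.831, n₁=19
x̄₂=38.429, s₂=7.173, n₂=21
s_p² = [18·5.831² + 20·7.173²]/38 = 43.1907
SE = √(s_p²·(1/19+1/21)) = 2.0808
t = (39.316−38.429)/2.0808 = 0.4264
df = 38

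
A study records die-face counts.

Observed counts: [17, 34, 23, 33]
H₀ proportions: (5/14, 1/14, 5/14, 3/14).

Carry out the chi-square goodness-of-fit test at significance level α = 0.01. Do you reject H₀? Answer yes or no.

reject H₀: yes

n = 107; E_i = n·p_i = [38.21, 7.64, 38.21, 22.93]
χ² = (17−38.21)²/38.21 + (34−7.64)²/7.64 + (23−38.21)²/38.21 + (33−22.93)²/22.93 = 113.1533
df = 3
p-value (upper-tail) = 0.00000
At α=0.01: p < α → reject H₀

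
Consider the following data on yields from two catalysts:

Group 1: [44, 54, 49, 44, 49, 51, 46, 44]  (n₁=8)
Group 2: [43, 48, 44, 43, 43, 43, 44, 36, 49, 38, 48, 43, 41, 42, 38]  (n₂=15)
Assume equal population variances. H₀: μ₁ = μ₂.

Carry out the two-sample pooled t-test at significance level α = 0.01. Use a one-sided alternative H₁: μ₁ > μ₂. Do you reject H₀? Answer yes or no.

x̄₁=47.625, s₁=3.739, n₁=8
x̄₂=42.867, s₂=3.701, n₂=15
s_p² = [7·3.739² + 14·3.701²]/21 = 13.7909
SE = √(s_p²·(1/8+1/15)) = 1.6258
t = (47.625−42.867)/1.6258 = 2.9268
df = 21
p-value (one-sided, H₁ greater) = 0.00403
At α=0.01: p < α → reject H₀

reject H₀: yes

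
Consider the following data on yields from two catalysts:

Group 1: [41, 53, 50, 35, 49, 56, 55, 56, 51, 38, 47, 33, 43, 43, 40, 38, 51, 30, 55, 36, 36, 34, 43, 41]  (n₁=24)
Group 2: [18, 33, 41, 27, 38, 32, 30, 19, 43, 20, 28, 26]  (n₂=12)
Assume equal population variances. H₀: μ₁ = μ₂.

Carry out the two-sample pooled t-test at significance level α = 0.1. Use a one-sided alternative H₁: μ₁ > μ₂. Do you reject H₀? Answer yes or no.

x̄₁=43.917, s₁=8.113, n₁=24
x̄₂=29.583, s₂=8.306, n₂=12
s_p² = [23·8.113² + 11·8.306²]/34 = 66.8456
SE = √(s_p²·(1/24+1/12)) = 2.8906
t = (43.917−29.583)/2.8906 = 4.9586
df = 34
p-value (one-sided, H₁ greater) = 0.00001
At α=0.1: p < α → reject H₀

reject H₀: yes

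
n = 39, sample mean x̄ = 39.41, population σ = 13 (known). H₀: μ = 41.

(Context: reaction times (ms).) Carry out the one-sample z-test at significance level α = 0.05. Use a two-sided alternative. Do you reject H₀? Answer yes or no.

SE = σ/√n = 13/√39 = 2.0817
z = (x̄−μ₀)/SE = (39.41−41)/2.0817 = -0.7638
p-value (two-sided) = 0.44498
At α=0.05: p ≥ α → fail to reject H₀

reject H₀: no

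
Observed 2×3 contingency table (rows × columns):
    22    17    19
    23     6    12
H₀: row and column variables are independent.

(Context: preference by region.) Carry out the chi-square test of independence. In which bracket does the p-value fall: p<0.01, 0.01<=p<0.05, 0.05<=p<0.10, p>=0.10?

Row totals [58, 41], col totals [45, 23, 31], n=99
χ² = (22−26.36)²/26.36 + (17−13.47)²/13.47 + (19−18.16)²/18.16 + (23−18.64)²/18.64 + (6−9.53)²/9.53 + (12−12.84)²/12.84 = 4.0644
df = 2
p-value (upper-tail) = 0.13105
→ bracket: p>=0.10

p-value bracket: p>=0.10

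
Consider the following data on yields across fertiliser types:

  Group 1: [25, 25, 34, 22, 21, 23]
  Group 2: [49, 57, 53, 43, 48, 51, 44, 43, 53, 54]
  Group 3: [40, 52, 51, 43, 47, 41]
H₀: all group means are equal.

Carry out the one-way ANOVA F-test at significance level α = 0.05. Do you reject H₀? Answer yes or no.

reject H₀: yes

Group means [25.00, 49.50, 45.67], grand mean 41.773
SSB = Σnᵢ(x̄ᵢ−x̄)² = 2376.030; SSW = ΣΣ(x−x̄ᵢ)² = 461.833
MSB = 2376.030/2 = 1188.0152; MSW = 461.833/19 = 24.3070
F = MSB/MSW = 48.8754
df = (2, 19)
p-value (upper-tail) = 0.00000
At α=0.05: p < α → reject H₀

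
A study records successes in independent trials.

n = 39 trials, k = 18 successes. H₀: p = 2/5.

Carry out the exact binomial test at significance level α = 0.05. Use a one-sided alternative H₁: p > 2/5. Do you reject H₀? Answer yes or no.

Exact binomial: n=39, k=18, p₀=2/5=0.4000
P(X≥18) from Σ C(n,i)·p₀^i·(1−p₀)^(n−i)
p-value (one-sided, H₁ greater) = 0.26533
At α=0.05: p ≥ α → fail to reject H₀

reject H₀: no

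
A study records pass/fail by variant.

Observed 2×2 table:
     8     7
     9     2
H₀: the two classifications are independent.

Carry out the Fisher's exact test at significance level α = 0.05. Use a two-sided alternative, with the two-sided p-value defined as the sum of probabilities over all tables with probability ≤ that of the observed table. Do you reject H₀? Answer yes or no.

Margins: r₁=15, r₂=11, c₁=17, c₂=9, n=26
p_obs = C(15,8)·C(11,9)/C(26,17); sum pmf over tables with pmf ≤ p_obs
p-value (two-sided) = 0.21670
At α=0.05: p ≥ α → fail to reject H₀

reject H₀: no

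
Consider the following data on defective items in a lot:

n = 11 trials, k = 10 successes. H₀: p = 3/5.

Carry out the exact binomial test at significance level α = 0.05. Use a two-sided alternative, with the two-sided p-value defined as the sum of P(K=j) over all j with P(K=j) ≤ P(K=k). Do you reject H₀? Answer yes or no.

Exact binomial: n=11, k=10, p₀=3/5=0.6000
P(X=j) = C(n,j)·p₀^j·(1−p₀)^(n−j); p = Σ P(X=j) over j with P(X=j) ≤ P(X=10)
p-value (two-sided) = 0.05951
At α=0.05: p ≥ α → fail to reject H₀

reject H₀: no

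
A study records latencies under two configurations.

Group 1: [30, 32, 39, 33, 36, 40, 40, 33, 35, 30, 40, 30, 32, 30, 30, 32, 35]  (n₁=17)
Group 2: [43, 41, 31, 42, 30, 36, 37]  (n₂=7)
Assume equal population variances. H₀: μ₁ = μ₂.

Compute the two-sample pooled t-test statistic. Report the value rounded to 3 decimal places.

x̄₁=33.941, s₁=3.816, n₁=17
x̄₂=37.143, s₂=5.210, n₂=7
s_p² = [16·3.816² + 6·5.210²]/22 = 17.9908
SE = √(s_p²·(1/17+1/7)) = 1.9048
t = (33.941−37.143)/1.9048 = -1.6808
df = 22

test statistic = -1.681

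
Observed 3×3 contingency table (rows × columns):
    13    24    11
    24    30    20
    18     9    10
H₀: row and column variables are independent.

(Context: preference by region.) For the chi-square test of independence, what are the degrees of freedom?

df = (r−1)(c−1) = (3−1)·(3−1) = 4

degrees of freedom = 4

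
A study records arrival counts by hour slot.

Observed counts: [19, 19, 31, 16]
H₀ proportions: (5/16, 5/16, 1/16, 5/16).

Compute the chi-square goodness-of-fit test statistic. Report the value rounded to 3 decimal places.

test statistic = 132.713

n = 85; E_i = n·p_i = [26.56, 26.56, 5.31, 26.56]
χ² = (19−26.56)²/26.56 + (19−26.56)²/26.56 + (31−5.31)²/5.31 + (16−26.56)²/26.56 = 132.7129
df = 3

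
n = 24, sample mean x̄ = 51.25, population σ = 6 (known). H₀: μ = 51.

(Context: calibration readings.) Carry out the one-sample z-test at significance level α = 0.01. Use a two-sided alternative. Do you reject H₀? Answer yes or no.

SE = σ/√n = 6/√24 = 1.2247
z = (x̄−μ₀)/SE = (51.25−51)/1.2247 = 0.2041
p-value (two-sided) = 0.83826
At α=0.01: p ≥ α → fail to reject H₀

reject H₀: no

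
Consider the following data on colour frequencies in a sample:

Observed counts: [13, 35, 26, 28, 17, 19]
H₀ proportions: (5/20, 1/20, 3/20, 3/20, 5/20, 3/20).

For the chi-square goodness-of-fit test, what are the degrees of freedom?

degrees of freedom = 5

df = k − 1 = 6 − 1 = 5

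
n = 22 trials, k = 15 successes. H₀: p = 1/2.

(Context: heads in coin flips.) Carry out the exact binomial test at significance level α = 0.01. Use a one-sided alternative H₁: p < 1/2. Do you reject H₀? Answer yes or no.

Exact binomial: n=22, k=15, p₀=1/2=0.5000
P(X≤15) from Σ C(n,i)·p₀^i·(1−p₀)^(n−i)
p-value (one-sided, H₁ less) = 0.97376
At α=0.01: p ≥ α → fail to reject H₀

reject H₀: no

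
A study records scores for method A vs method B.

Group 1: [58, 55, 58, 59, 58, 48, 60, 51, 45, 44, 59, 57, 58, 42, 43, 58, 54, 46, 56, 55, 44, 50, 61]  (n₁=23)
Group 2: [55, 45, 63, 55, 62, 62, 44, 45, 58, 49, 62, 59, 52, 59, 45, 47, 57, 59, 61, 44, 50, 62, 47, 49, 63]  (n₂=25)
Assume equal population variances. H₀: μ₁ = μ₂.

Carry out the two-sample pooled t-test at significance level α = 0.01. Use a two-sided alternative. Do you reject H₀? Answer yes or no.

x̄₁=53.000, s₁=6.317, n₁=23
x̄₂=54.160, s₂=7.010, n₂=25
s_p² = [22·6.317² + 24·7.010²]/46 = 44.7252
SE = √(s_p²·(1/23+1/25)) = 1.9322
t = (53.000−54.160)/1.9322 = -0.6003
df = 46
p-value (two-sided) = 0.55123
At α=0.01: p ≥ α → fail to reject H₀

reject H₀: no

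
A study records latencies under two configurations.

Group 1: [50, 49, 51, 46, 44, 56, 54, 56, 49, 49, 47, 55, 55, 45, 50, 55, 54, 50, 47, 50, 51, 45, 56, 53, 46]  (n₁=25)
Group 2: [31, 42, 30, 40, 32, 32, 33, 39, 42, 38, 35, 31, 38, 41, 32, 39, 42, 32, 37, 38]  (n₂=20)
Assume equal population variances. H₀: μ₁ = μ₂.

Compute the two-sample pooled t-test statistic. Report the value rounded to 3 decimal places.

test statistic = 11.852

x̄₁=50.520, s₁=3.864, n₁=25
x̄₂=36.200, s₂=4.225, n₂=20
s_p² = [24·3.864² + 19·4.225²]/43 = 16.2195
SE = √(s_p²·(1/25+1/20)) = 1.2082
t = (50.520−36.200)/1.2082 = 11.8523
df = 43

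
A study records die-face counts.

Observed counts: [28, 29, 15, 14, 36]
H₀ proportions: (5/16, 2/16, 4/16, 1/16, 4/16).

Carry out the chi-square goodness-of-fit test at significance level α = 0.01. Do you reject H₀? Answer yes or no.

n = 122; E_i = n·p_i = [38.12, 15.25, 30.50, 7.62, 30.50]
χ² = (28−38.12)²/38.12 + (29−15.25)²/15.25 + (15−30.50)²/30.50 + (14−7.62)²/7.62 + (36−30.50)²/30.50 = 29.2852
df = 4
p-value (upper-tail) = 0.00001
At α=0.01: p < α → reject H₀

reject H₀: yes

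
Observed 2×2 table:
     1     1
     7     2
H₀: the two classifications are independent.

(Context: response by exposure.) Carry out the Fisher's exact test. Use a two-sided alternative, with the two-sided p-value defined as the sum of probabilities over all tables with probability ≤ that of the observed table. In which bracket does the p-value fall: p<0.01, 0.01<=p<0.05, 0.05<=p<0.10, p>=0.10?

Margins: r₁=2, r₂=9, c₁=8, c₂=3, n=11
p_obs = C(2,1)·C(9,7)/C(11,8); sum pmf over tables with pmf ≤ p_obs
p-value (two-sided) = 0.49091
→ bracket: p>=0.10

p-value bracket: p>=0.10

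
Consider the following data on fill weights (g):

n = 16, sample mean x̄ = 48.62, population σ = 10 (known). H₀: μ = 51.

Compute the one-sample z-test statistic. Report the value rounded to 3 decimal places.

SE = σ/√n = 10/√16 = 2.5000
z = (x̄−μ₀)/SE = (48.62−51)/2.5000 = -0.9520

test statistic = -0.952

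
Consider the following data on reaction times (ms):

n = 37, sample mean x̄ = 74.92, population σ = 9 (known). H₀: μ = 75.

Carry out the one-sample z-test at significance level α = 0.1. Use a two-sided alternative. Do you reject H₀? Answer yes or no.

SE = σ/√n = 9/√37 = 1.4796
z = (x̄−μ₀)/SE = (74.92−75)/1.4796 = -0.0541
p-value (two-sided) = 0.95688
At α=0.1: p ≥ α → fail to reject H₀

reject H₀: no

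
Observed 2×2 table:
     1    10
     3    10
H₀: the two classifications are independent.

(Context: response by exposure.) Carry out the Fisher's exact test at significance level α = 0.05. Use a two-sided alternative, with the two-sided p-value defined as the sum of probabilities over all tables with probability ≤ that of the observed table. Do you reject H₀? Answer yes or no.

Margins: r₁=11, r₂=13, c₁=4, c₂=20, n=24
p_obs = C(11,1)·C(13,3)/C(24,4); sum pmf over tables with pmf ≤ p_obs
p-value (two-sided) = 0.59627
At α=0.05: p ≥ α → fail to reject H₀

reject H₀: no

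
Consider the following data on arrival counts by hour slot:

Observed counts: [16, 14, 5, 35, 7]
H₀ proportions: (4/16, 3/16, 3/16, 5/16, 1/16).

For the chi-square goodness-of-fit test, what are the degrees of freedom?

degrees of freedom = 4

df = k − 1 = 5 − 1 = 4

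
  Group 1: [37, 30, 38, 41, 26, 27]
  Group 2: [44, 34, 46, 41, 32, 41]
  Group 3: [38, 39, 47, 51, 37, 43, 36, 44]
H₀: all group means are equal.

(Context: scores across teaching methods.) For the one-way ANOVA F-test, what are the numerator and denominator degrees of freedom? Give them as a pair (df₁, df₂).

degrees of freedom = [2, 17]

k = 3 groups, N = 20 total
df = (k−1, N−k) = (3−1, 20−3) = (2, 17)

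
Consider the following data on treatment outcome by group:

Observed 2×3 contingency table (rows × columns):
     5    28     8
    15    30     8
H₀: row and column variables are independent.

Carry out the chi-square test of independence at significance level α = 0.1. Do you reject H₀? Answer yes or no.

reject H₀: no

Row totals [41, 53], col totals [20, 58, 16], n=94
χ² = (5−8.72)²/8.72 + (28−25.30)²/25.30 + (8−6.98)²/6.98 + (15−11.28)²/11.28 + (30−32.70)²/32.70 + (8−9.02)²/9.02 = 3.5956
df = 2
p-value (upper-tail) = 0.16566
At α=0.1: p ≥ α → fail to reject H₀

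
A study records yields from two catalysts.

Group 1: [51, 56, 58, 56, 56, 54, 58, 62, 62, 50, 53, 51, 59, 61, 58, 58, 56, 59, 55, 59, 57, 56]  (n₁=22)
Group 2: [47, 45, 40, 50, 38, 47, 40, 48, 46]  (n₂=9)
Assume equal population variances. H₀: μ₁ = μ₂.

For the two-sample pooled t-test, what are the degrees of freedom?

df = n₁ + n₂ − 2 = 22 + 9 − 2 = 29

degrees of freedom = 29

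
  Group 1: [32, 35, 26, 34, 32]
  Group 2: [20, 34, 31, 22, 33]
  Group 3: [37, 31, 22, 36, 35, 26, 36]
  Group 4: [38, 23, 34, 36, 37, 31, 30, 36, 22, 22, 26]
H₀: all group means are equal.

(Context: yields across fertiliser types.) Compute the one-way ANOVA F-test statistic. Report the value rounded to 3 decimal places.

Group means [31.80, 28.00, 31.86, 30.45], grand mean 30.607
SSB = Σnᵢ(x̄ᵢ−x̄)² = 52.294; SSW = ΣΣ(x−x̄ᵢ)² = 814.384
MSB = 52.294/3 = 17.4314; MSW = 814.384/24 = 33.9327
F = MSB/MSW = 0.5137
df = (3, 24)

test statistic = 0.514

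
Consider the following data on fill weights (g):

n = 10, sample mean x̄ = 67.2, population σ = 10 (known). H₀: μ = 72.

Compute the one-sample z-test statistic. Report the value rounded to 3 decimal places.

test statistic = -1.518

SE = σ/√n = 10/√10 = 3.1623
z = (x̄−μ₀)/SE = (67.2−72)/3.1623 = -1.5179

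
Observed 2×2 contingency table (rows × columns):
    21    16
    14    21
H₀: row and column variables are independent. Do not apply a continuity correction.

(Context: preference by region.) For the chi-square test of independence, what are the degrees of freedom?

df = (r−1)(c−1) = (2−1)·(2−1) = 1

degrees of freedom = 1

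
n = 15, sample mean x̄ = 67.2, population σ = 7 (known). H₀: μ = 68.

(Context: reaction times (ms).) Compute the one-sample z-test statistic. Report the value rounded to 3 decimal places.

test statistic = -0.443

SE = σ/√n = 7/√15 = 1.8074
z = (x̄−μ₀)/SE = (67.2−68)/1.8074 = -0.4426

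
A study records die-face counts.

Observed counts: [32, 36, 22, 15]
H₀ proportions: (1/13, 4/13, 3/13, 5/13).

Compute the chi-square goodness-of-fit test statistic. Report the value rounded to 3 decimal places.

n = 105; E_i = n·p_i = [8.08, 32.31, 24.23, 40.38]
χ² = (32−8.08)²/8.08 + (36−32.31)²/32.31 + (22−24.23)²/24.23 + (15−40.38)²/40.38 = 87.4413
df = 3

test statistic = 87.441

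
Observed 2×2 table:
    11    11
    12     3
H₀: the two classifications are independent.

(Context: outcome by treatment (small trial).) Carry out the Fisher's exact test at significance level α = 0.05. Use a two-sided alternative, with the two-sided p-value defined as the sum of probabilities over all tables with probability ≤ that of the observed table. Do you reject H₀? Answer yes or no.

reject H₀: no

Margins: r₁=22, r₂=15, c₁=23, c₂=14, n=37
p_obs = C(22,11)·C(15,12)/C(37,23); sum pmf over tables with pmf ≤ p_obs
p-value (two-sided) = 0.09049
At α=0.05: p ≥ α → fail to reject H₀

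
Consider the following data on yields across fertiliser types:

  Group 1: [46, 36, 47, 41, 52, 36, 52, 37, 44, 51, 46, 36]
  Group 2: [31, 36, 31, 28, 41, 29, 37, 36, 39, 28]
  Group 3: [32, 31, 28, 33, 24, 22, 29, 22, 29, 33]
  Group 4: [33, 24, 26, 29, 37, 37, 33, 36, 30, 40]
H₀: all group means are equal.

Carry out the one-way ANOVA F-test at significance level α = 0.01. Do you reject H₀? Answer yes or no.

reject H₀: yes

Group means [43.67, 33.60, 28.30, 32.50], grand mean 34.952
SSB = Σnᵢ(x̄ᵢ−x̄)² = 1432.238; SSW = ΣΣ(x−x̄ᵢ)² = 1053.667
MSB = 1432.238/3 = 477.4127; MSW = 1053.667/38 = 27.7281
F = MSB/MSW = 17.2177
df = (3, 38)
p-value (upper-tail) = 0.00000
At α=0.01: p < α → reject H₀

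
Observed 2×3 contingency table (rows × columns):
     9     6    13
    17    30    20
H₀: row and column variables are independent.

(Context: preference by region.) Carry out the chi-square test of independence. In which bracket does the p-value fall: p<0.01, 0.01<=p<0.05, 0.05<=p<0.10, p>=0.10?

p-value bracket: 0.05<=p<0.10

Row totals [28, 67], col totals [26, 36, 33], n=95
χ² = (9−7.66)²/7.66 + (6−10.61)²/10.61 + (13−9.73)²/9.73 + (17−18.34)²/18.34 + (30−25.39)²/25.39 + (20−23.27)²/23.27 = 4.7336
df = 2
p-value (upper-tail) = 0.09378
→ bracket: 0.05<=p<0.10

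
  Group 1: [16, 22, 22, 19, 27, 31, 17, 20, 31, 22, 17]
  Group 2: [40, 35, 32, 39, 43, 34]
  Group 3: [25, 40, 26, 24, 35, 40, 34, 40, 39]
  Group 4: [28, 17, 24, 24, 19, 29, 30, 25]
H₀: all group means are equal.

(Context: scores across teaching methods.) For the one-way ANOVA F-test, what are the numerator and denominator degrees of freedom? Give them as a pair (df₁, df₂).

k = 4 groups, N = 34 total
df = (k−1, N−k) = (4−1, 34−4) = (3, 30)

degrees of freedom = [3, 30]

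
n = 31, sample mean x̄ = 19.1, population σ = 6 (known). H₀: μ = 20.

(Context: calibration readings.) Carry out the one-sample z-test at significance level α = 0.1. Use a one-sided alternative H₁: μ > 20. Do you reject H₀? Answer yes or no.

SE = σ/√n = 6/√31 = 1.0776
z = (x̄−μ₀)/SE = (19.1−20)/1.0776 = -0.8352
p-value (one-sided, H₁ greater) = 0.79819
At α=0.1: p ≥ α → fail to reject H₀

reject H₀: no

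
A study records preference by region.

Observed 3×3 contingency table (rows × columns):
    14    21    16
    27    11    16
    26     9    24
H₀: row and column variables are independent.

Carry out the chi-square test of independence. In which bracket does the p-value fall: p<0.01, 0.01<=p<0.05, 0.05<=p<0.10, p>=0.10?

Row totals [51, 54, 59], col totals [67, 41, 56], n=164
χ² = (14−20.84)²/20.84 + (21−12.75)²/12.75 + (16−17.41)²/17.41 + (27−22.06)²/22.06 + (11−13.50)²/13.50 + (16−18.44)²/18.44 + (26−24.10)²/24.10 + (9−14.75)²/14.75 + (24−20.15)²/20.15 = 12.7148
df = 4
p-value (upper-tail) = 0.01276
→ bracket: 0.01<=p<0.05

p-value bracket: 0.01<=p<0.05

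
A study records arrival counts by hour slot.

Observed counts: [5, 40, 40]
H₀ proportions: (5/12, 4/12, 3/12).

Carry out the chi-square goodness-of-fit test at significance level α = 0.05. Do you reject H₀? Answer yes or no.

reject H₀: yes

n = 85; E_i = n·p_i = [35.42, 28.33, 21.25]
χ² = (5−35.42)²/35.42 + (40−28.33)²/28.33 + (40−21.25)²/21.25 = 47.4706
df = 2
p-value (upper-tail) = 0.00000
At α=0.05: p < α → reject H₀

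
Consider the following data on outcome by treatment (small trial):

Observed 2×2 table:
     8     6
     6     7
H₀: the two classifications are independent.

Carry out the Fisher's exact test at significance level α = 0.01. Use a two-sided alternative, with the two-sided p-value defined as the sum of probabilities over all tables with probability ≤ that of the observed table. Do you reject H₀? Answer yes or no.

reject H₀: no

Margins: r₁=14, r₂=13, c₁=14, c₂=13, n=27
p_obs = C(14,8)·C(13,6)/C(27,14); sum pmf over tables with pmf ≤ p_obs
p-value (two-sided) = 0.70639
At α=0.01: p ≥ α → fail to reject H₀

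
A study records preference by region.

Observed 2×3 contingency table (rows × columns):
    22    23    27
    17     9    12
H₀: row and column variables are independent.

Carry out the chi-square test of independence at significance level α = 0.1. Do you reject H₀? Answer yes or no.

reject H₀: no

Row totals [72, 38], col totals [39, 32, 39], n=110
χ² = (22−25.53)²/25.53 + (23−20.95)²/20.95 + (27−25.53)²/25.53 + (17−13.47)²/13.47 + (9−11.05)²/11.05 + (12−13.47)²/13.47 = 2.2402
df = 2
p-value (upper-tail) = 0.32625
At α=0.1: p ≥ α → fail to reject H₀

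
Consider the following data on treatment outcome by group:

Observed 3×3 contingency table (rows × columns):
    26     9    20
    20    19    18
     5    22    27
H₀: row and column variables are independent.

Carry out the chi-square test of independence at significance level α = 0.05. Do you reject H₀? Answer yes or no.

Row totals [55, 57, 54], col totals [51, 50, 65], n=166
χ² = (26−16.90)²/16.90 + (9−16.57)²/16.57 + (20−21.54)²/21.54 + (20−17.51)²/17.51 + (19−17.17)²/17.17 + (18−22.32)²/22.32 + (5−16.59)²/16.59 + (22−16.27)²/16.27 + (27−21.14)²/21.14 = 21.5941
df = 4
p-value (upper-tail) = 0.00024
At α=0.05: p < α → reject H₀

reject H₀: yes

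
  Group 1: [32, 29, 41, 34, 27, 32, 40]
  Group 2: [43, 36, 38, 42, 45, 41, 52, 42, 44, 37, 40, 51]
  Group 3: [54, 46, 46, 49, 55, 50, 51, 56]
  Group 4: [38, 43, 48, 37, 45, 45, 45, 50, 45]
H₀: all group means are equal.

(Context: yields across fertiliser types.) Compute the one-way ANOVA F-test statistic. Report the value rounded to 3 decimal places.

Group means [33.57, 42.58, 50.88, 44.00], grand mean 43.028
SSB = Σnᵢ(x̄ᵢ−x̄)² = 1129.466; SSW = ΣΣ(x−x̄ᵢ)² = 685.506
MSB = 1129.466/3 = 376.4888; MSW = 685.506/32 = 21.4221
F = MSB/MSW = 17.5748
df = (3, 32)

test statistic = 17.575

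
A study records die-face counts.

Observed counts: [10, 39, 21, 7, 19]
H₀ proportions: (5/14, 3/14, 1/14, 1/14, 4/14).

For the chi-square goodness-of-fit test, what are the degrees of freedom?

df = k − 1 = 5 − 1 = 4

degrees of freedom = 4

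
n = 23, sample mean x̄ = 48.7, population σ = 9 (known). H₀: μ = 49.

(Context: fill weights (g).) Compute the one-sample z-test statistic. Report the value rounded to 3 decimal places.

SE = σ/√n = 9/√23 = 1.8766
z = (x̄−μ₀)/SE = (48.7−49)/1.8766 = -0.1599

test statistic = -0.160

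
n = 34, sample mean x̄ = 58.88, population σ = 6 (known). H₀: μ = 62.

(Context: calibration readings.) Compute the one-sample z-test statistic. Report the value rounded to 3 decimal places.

SE = σ/√n = 6/√34 = 1.0290
z = (x̄−μ₀)/SE = (58.88−62)/1.0290 = -3.0321

test statistic = -3.032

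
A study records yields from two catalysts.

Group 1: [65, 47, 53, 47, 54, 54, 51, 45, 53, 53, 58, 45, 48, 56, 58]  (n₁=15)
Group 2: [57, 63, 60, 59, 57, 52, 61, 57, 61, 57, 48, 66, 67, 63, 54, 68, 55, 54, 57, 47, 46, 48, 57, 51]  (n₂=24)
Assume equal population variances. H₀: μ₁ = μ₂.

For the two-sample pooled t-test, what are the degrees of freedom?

degrees of freedom = 37

df = n₁ + n₂ − 2 = 15 + 24 − 2 = 37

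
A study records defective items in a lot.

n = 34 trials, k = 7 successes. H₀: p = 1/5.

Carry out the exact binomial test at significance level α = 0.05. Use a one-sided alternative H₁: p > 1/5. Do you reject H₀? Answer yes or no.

Exact binomial: n=34, k=7, p₀=1/5=0.2000
P(X≥7) from Σ C(n,i)·p₀^i·(1−p₀)^(n−i)
p-value (one-sided, H₁ greater) = 0.53386
At α=0.05: p ≥ α → fail to reject H₀

reject H₀: no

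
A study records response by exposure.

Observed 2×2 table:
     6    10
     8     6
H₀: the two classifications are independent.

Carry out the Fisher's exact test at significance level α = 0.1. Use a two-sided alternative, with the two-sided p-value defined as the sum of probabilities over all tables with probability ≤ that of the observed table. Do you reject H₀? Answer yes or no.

Margins: r₁=16, r₂=14, c₁=14, c₂=16, n=30
p_obs = C(16,6)·C(14,8)/C(30,14); sum pmf over tables with pmf ≤ p_obs
p-value (two-sided) = 0.46425
At α=0.1: p ≥ α → fail to reject H₀

reject H₀: no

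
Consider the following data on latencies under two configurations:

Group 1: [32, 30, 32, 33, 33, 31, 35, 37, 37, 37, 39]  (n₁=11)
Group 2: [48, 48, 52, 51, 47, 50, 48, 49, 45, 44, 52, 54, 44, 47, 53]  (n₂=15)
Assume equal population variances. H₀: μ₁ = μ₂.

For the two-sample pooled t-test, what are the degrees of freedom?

degrees of freedom = 24

df = n₁ + n₂ − 2 = 11 + 15 − 2 = 24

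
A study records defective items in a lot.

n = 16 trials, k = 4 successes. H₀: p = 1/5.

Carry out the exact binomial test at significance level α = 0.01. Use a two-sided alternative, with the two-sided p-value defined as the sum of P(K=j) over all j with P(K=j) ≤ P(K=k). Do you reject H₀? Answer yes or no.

reject H₀: no

Exact binomial: n=16, k=4, p₀=1/5=0.2000
P(X=j) = C(n,j)·p₀^j·(1−p₀)^(n−j); p = Σ P(X=j) over j with P(X=j) ≤ P(X=4)
p-value (two-sided) = 0.54260
At α=0.01: p ≥ α → fail to reject H₀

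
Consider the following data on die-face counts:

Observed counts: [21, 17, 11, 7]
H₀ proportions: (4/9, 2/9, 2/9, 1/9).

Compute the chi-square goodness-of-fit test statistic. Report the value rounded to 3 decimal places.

test statistic = 2.540

n = 56; E_i = n·p_i = [24.89, 12.44, 12.44, 6.22]
χ² = (21−24.89)²/24.89 + (17−12.44)²/12.44 + (11−12.44)²/12.44 + (7−6.22)²/6.22 = 2.5402
df = 3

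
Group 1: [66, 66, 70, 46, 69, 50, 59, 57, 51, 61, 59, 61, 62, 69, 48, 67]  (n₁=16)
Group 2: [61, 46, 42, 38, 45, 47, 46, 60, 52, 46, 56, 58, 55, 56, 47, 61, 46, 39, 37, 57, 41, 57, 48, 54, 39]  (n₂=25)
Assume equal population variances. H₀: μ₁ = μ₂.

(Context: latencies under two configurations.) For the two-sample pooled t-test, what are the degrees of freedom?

degrees of freedom = 39

df = n₁ + n₂ − 2 = 16 + 25 − 2 = 39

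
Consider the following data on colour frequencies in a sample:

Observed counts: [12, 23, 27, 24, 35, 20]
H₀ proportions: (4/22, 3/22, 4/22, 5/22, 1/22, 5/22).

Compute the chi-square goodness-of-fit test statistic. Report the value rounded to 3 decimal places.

n = 141; E_i = n·p_i = [25.64, 19.23, 25.64, 32.05, 6.41, 32.05]
χ² = (12−25.64)²/25.64 + (23−19.23)²/19.23 + (27−25.64)²/25.64 + (24−32.05)²/32.05 + (35−6.41)²/6.41 + (20−32.05)²/32.05 = 142.1577
df = 5

test statistic = 142.158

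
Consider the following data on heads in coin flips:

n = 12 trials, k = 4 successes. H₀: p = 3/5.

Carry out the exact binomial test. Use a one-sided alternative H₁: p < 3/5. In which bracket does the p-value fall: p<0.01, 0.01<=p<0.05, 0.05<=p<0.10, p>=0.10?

Exact binomial: n=12, k=4, p₀=3/5=0.6000
P(X≤4) from Σ C(n,i)·p₀^i·(1−p₀)^(n−i)
p-value (one-sided, H₁ less) = 0.05731
→ bracket: 0.05<=p<0.10

p-value bracket: 0.05<=p<0.10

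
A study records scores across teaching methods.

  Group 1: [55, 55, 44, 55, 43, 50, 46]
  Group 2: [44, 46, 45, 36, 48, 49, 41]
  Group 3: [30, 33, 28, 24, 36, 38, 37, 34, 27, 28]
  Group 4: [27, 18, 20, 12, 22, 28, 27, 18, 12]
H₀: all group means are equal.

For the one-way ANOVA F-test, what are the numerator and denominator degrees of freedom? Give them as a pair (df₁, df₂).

degrees of freedom = [3, 29]

k = 4 groups, N = 33 total
df = (k−1, N−k) = (4−1, 33−4) = (3, 29)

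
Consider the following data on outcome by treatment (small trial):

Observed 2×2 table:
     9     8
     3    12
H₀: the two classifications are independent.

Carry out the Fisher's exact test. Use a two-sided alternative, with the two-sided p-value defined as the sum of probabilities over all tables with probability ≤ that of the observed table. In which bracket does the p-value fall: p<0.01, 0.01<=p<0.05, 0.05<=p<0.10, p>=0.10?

Margins: r₁=17, r₂=15, c₁=12, c₂=20, n=32
p_obs = C(17,9)·C(15,3)/C(32,12); sum pmf over tables with pmf ≤ p_obs
p-value (two-sided) = 0.07587
→ bracket: 0.05<=p<0.10

p-value bracket: 0.05<=p<0.10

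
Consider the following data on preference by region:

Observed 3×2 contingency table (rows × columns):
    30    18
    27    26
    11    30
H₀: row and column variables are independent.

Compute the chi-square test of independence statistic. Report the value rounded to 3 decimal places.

test statistic = 11.591

Row totals [48, 53, 41], col totals [68, 74], n=142
χ² = (30−22.99)²/22.99 + (18−25.01)²/25.01 + (27−25.38)²/25.38 + (26−27.62)²/27.62 + (11−19.63)²/19.63 + (30−21.37)²/21.37 = 11.5909
df = 2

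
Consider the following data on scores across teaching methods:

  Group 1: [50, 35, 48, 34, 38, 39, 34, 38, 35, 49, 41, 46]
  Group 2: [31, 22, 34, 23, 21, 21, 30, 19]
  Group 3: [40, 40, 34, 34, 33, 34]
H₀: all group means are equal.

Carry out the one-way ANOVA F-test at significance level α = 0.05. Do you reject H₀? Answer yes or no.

reject H₀: yes

Group means [40.58, 25.12, 35.83], grand mean 34.731
SSB = Σnᵢ(x̄ᵢ−x̄)² = 1156.490; SSW = ΣΣ(x−x̄ᵢ)² = 684.625
MSB = 1156.490/2 = 578.2452; MSW = 684.625/23 = 29.7663
F = MSB/MSW = 19.4262
df = (2, 23)
p-value (upper-tail) = 0.00001
At α=0.05: p < α → reject H₀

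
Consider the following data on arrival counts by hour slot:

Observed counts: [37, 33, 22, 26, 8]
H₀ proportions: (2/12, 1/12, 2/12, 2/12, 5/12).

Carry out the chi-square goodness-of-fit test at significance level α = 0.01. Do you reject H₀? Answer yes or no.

reject H₀: yes

n = 126; E_i = n·p_i = [21.00, 10.50, 21.00, 21.00, 52.50]
χ² = (37−21.00)²/21.00 + (33−10.50)²/10.50 + (22−21.00)²/21.00 + (26−21.00)²/21.00 + (8−52.50)²/52.50 = 99.3619
df = 4
p-value (upper-tail) = 0.00000
At α=0.01: p < α → reject H₀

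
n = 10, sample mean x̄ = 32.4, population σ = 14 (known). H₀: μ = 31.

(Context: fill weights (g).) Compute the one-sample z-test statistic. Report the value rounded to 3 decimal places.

SE = σ/√n = 14/√10 = 4.4272
z = (x̄−μ₀)/SE = (32.4−31)/4.4272 = 0.3162

test statistic = 0.316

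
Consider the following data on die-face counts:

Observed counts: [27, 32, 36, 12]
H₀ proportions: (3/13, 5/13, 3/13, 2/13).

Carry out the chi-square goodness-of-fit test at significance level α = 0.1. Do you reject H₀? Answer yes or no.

reject H₀: yes

n = 107; E_i = n·p_i = [24.69, 41.15, 24.69, 16.46]
χ² = (27−24.69)²/24.69 + (32−41.15)²/41.15 + (36−24.69)²/24.69 + (12−16.46)²/16.46 = 8.6393
df = 3
p-value (upper-tail) = 0.03449
At α=0.1: p < α → reject H₀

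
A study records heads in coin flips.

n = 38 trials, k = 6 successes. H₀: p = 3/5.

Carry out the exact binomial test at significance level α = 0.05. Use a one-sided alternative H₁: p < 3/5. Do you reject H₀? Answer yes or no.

reject H₀: yes

Exact binomial: n=38, k=6, p₀=3/5=0.6000
P(X≤6) from Σ C(n,i)·p₀^i·(1−p₀)^(n−i)
p-value (one-sided, H₁ less) = 0.00000
At α=0.05: p < α → reject H₀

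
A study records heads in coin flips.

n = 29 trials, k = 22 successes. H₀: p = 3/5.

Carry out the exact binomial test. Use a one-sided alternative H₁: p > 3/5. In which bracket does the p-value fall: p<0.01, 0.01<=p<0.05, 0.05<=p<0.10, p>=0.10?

p-value bracket: 0.05<=p<0.10

Exact binomial: n=29, k=22, p₀=3/5=0.6000
P(X≥22) from Σ C(n,i)·p₀^i·(1−p₀)^(n−i)
p-value (one-sided, H₁ greater) = 0.05699
→ bracket: 0.05<=p<0.10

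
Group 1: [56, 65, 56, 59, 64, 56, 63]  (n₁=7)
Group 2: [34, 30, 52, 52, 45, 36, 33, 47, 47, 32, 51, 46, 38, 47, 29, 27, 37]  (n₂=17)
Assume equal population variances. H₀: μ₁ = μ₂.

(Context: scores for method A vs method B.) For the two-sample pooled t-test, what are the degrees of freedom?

df = n₁ + n₂ − 2 = 7 + 17 − 2 = 22

degrees of freedom = 22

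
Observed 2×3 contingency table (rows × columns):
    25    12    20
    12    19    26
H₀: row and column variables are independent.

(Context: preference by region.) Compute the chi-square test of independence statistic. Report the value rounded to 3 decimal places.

test statistic = 6.931

Row totals [57, 57], col totals [37, 31, 46], n=114
χ² = (25−18.50)²/18.50 + (12−15.50)²/15.50 + (20−23.00)²/23.00 + (12−18.50)²/18.50 + (19−15.50)²/15.50 + (26−23.00)²/23.00 = 6.9308
df = 2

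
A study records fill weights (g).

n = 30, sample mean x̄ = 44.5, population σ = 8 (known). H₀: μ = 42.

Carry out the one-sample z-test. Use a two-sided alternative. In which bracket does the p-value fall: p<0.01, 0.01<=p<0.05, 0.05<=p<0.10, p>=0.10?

p-value bracket: 0.05<=p<0.10

SE = σ/√n = 8/√30 = 1.4606
z = (x̄−μ₀)/SE = (44.5−42)/1.4606 = 1.7116
p-value (two-sided) = 0.08696
→ bracket: 0.05<=p<0.10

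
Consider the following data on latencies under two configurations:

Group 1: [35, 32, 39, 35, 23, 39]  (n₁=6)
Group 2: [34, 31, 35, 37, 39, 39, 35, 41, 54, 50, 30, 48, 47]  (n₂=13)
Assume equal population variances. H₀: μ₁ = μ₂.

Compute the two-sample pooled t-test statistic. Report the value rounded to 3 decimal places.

x̄₁=33.833, s₁=5.947, n₁=6
x̄₂=40.000, s₂=7.572, n₂=13
s_p² = [5·5.947² + 12·7.572²]/17 = 50.8725
SE = √(s_p²·(1/6+1/13)) = 3.5202
t = (33.833−40.000)/3.5202 = -1.7518
df = 17

test statistic = -1.752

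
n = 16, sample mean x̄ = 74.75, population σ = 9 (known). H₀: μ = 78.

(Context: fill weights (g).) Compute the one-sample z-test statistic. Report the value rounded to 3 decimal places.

test statistic = -1.444

SE = σ/√n = 9/√16 = 2.2500
z = (x̄−μ₀)/SE = (74.75−78)/2.2500 = -1.4444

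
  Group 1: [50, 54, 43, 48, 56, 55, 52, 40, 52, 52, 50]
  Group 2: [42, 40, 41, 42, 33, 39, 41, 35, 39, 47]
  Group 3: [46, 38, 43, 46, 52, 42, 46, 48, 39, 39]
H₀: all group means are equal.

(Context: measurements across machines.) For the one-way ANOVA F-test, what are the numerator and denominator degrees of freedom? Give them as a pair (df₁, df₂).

k = 3 groups, N = 31 total
df = (k−1, N−k) = (3−1, 31−3) = (2, 28)

degrees of freedom = [2, 28]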